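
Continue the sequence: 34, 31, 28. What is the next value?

Differences: 31 - 34 = -3
This is an arithmetic sequence with common difference d = -3.
Next term = 28 + -3 = 25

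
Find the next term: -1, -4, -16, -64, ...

Ratios: -4 / -1 = 4.0
This is a geometric sequence with common ratio r = 4.
Next term = -64 * 4 = -256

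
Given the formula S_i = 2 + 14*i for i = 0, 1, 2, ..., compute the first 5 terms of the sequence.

This is an arithmetic sequence.
i=0: S_0 = 2 + 14*0 = 2
i=1: S_1 = 2 + 14*1 = 16
i=2: S_2 = 2 + 14*2 = 30
i=3: S_3 = 2 + 14*3 = 44
i=4: S_4 = 2 + 14*4 = 58
The first 5 terms are: [2, 16, 30, 44, 58]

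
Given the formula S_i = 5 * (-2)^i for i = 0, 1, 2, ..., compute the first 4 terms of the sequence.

This is a geometric sequence.
i=0: S_0 = 5 * (-2)^0 = 5
i=1: S_1 = 5 * (-2)^1 = -10
i=2: S_2 = 5 * (-2)^2 = 20
i=3: S_3 = 5 * (-2)^3 = -40
The first 4 terms are: [5, -10, 20, -40]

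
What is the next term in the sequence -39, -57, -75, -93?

Differences: -57 - -39 = -18
This is an arithmetic sequence with common difference d = -18.
Next term = -93 + -18 = -111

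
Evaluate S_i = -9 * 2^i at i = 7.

S_7 = -9 * 2^7 = -9 * 128 = -1152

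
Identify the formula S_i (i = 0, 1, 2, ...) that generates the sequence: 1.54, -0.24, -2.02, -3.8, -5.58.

Check differences: -0.24 - 1.54 = -1.78
-2.02 - -0.24 = -1.78
Common difference d = -1.78.
First term a = 1.54.
Formula: S_i = 1.54 - 1.78*i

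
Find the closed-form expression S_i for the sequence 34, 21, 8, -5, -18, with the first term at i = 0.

Check differences: 21 - 34 = -13
8 - 21 = -13
Common difference d = -13.
First term a = 34.
Formula: S_i = 34 - 13*i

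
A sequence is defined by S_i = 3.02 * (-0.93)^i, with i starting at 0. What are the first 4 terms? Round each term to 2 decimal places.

This is a geometric sequence.
i=0: S_0 = 3.02 * (-0.93)^0 = 3.02
i=1: S_1 = 3.02 * (-0.93)^1 ≈ -2.81
i=2: S_2 = 3.02 * (-0.93)^2 ≈ 2.61
i=3: S_3 = 3.02 * (-0.93)^3 ≈ -2.43
The first 4 terms are: [3.02, -2.81, 2.61, -2.43]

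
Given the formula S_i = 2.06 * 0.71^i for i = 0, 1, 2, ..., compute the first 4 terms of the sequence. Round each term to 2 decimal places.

This is a geometric sequence.
i=0: S_0 = 2.06 * 0.71^0 = 2.06
i=1: S_1 = 2.06 * 0.71^1 ≈ 1.46
i=2: S_2 = 2.06 * 0.71^2 ≈ 1.04
i=3: S_3 = 2.06 * 0.71^3 ≈ 0.74
The first 4 terms are: [2.06, 1.46, 1.04, 0.74]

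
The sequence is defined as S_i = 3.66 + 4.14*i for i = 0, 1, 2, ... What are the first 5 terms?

This is an arithmetic sequence.
i=0: S_0 = 3.66 + 4.14*0 = 3.66
i=1: S_1 = 3.66 + 4.14*1 = 7.8
i=2: S_2 = 3.66 + 4.14*2 = 11.94
i=3: S_3 = 3.66 + 4.14*3 = 16.08
i=4: S_4 = 3.66 + 4.14*4 = 20.22
The first 5 terms are: [3.66, 7.8, 11.94, 16.08, 20.22]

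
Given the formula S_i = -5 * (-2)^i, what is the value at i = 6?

S_6 = -5 * (-2)^6 = -5 * 64 = -320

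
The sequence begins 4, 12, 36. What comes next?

Ratios: 12 / 4 = 3.0
This is a geometric sequence with common ratio r = 3.
Next term = 36 * 3 = 108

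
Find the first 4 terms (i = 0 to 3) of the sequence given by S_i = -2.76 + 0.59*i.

This is an arithmetic sequence.
i=0: S_0 = -2.76 + 0.59*0 = -2.76
i=1: S_1 = -2.76 + 0.59*1 = -2.17
i=2: S_2 = -2.76 + 0.59*2 = -1.58
i=3: S_3 = -2.76 + 0.59*3 = -0.99
The first 4 terms are: [-2.76, -2.17, -1.58, -0.99]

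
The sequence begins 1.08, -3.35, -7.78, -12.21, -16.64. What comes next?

Differences: -3.35 - 1.08 = -4.43
This is an arithmetic sequence with common difference d = -4.43.
Next term = -16.64 + -4.43 = -21.07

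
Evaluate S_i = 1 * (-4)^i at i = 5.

S_5 = 1 * (-4)^5 = 1 * -1024 = -1024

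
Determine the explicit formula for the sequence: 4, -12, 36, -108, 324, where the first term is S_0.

Check ratios: -12 / 4 = -3.0
Common ratio r = -3.
First term a = 4.
Formula: S_i = 4 * (-3)^i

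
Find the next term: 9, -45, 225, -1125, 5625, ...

Ratios: -45 / 9 = -5.0
This is a geometric sequence with common ratio r = -5.
Next term = 5625 * -5 = -28125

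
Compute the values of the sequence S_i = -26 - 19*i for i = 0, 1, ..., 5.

This is an arithmetic sequence.
i=0: S_0 = -26 + -19*0 = -26
i=1: S_1 = -26 + -19*1 = -45
i=2: S_2 = -26 + -19*2 = -64
i=3: S_3 = -26 + -19*3 = -83
i=4: S_4 = -26 + -19*4 = -102
i=5: S_5 = -26 + -19*5 = -121
The first 6 terms are: [-26, -45, -64, -83, -102, -121]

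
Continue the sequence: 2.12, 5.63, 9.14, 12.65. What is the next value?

Differences: 5.63 - 2.12 = 3.51
This is an arithmetic sequence with common difference d = 3.51.
Next term = 12.65 + 3.51 = 16.16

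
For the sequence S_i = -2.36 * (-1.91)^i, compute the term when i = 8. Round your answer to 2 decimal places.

S_8 = -2.36 * (-1.91)^8 ≈ -2.36 * 177.1197 ≈ -418.0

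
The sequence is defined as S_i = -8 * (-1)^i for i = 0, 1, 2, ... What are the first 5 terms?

This is a geometric sequence.
i=0: S_0 = -8 * (-1)^0 = -8
i=1: S_1 = -8 * (-1)^1 = 8
i=2: S_2 = -8 * (-1)^2 = -8
i=3: S_3 = -8 * (-1)^3 = 8
i=4: S_4 = -8 * (-1)^4 = -8
The first 5 terms are: [-8, 8, -8, 8, -8]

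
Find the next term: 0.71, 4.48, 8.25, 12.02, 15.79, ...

Differences: 4.48 - 0.71 = 3.77
This is an arithmetic sequence with common difference d = 3.77.
Next term = 15.79 + 3.77 = 19.56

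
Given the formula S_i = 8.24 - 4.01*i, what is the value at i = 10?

S_10 = 8.24 + -4.01*10 = 8.24 + -40.1 = -31.86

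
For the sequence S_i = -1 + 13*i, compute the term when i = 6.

S_6 = -1 + 13*6 = -1 + 78 = 77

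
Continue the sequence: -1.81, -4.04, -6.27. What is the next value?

Differences: -4.04 - -1.81 = -2.23
This is an arithmetic sequence with common difference d = -2.23.
Next term = -6.27 + -2.23 = -8.5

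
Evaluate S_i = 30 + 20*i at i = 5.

S_5 = 30 + 20*5 = 30 + 100 = 130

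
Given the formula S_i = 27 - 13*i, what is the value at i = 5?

S_5 = 27 + -13*5 = 27 + -65 = -38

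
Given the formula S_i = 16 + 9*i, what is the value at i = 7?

S_7 = 16 + 9*7 = 16 + 63 = 79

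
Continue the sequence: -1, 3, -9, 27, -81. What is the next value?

Ratios: 3 / -1 = -3.0
This is a geometric sequence with common ratio r = -3.
Next term = -81 * -3 = 243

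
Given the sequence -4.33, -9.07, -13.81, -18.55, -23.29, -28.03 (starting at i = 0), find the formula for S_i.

Check differences: -9.07 - -4.33 = -4.74
-13.81 - -9.07 = -4.74
Common difference d = -4.74.
First term a = -4.33.
Formula: S_i = -4.33 - 4.74*i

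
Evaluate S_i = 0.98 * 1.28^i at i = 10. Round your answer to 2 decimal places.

S_10 = 0.98 * 1.28^10 ≈ 0.98 * 11.8059 ≈ 11.57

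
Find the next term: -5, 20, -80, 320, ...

Ratios: 20 / -5 = -4.0
This is a geometric sequence with common ratio r = -4.
Next term = 320 * -4 = -1280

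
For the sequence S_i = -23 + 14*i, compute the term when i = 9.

S_9 = -23 + 14*9 = -23 + 126 = 103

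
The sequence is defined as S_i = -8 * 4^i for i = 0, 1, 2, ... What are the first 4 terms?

This is a geometric sequence.
i=0: S_0 = -8 * 4^0 = -8
i=1: S_1 = -8 * 4^1 = -32
i=2: S_2 = -8 * 4^2 = -128
i=3: S_3 = -8 * 4^3 = -512
The first 4 terms are: [-8, -32, -128, -512]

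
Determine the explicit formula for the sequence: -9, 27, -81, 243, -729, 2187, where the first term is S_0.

Check ratios: 27 / -9 = -3.0
Common ratio r = -3.
First term a = -9.
Formula: S_i = -9 * (-3)^i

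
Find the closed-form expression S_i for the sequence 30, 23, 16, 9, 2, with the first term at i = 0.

Check differences: 23 - 30 = -7
16 - 23 = -7
Common difference d = -7.
First term a = 30.
Formula: S_i = 30 - 7*i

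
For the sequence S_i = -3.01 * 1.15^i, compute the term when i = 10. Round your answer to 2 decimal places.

S_10 = -3.01 * 1.15^10 ≈ -3.01 * 4.0456 ≈ -12.18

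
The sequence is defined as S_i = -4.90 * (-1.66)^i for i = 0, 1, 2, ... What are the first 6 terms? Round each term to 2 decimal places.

This is a geometric sequence.
i=0: S_0 = -4.9 * (-1.66)^0 = -4.9
i=1: S_1 = -4.9 * (-1.66)^1 ≈ 8.13
i=2: S_2 = -4.9 * (-1.66)^2 ≈ -13.5
i=3: S_3 = -4.9 * (-1.66)^3 ≈ 22.41
i=4: S_4 = -4.9 * (-1.66)^4 ≈ -37.21
i=5: S_5 = -4.9 * (-1.66)^5 ≈ 61.76
The first 6 terms are: [-4.9, 8.13, -13.5, 22.41, -37.21, 61.76]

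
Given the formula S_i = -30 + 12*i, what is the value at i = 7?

S_7 = -30 + 12*7 = -30 + 84 = 54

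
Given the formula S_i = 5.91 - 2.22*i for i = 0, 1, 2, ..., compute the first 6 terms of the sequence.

This is an arithmetic sequence.
i=0: S_0 = 5.91 + -2.22*0 = 5.91
i=1: S_1 = 5.91 + -2.22*1 = 3.69
i=2: S_2 = 5.91 + -2.22*2 = 1.47
i=3: S_3 = 5.91 + -2.22*3 = -0.75
i=4: S_4 = 5.91 + -2.22*4 = -2.97
i=5: S_5 = 5.91 + -2.22*5 = -5.19
The first 6 terms are: [5.91, 3.69, 1.47, -0.75, -2.97, -5.19]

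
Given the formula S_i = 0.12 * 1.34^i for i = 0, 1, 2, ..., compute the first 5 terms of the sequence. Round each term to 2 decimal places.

This is a geometric sequence.
i=0: S_0 = 0.12 * 1.34^0 = 0.12
i=1: S_1 = 0.12 * 1.34^1 ≈ 0.16
i=2: S_2 = 0.12 * 1.34^2 ≈ 0.22
i=3: S_3 = 0.12 * 1.34^3 ≈ 0.29
i=4: S_4 = 0.12 * 1.34^4 ≈ 0.39
The first 5 terms are: [0.12, 0.16, 0.22, 0.29, 0.39]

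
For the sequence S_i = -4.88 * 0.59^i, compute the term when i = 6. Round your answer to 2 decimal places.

S_6 = -4.88 * 0.59^6 ≈ -4.88 * 0.0422 ≈ -0.21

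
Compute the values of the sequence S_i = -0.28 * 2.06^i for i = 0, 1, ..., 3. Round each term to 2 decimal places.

This is a geometric sequence.
i=0: S_0 = -0.28 * 2.06^0 = -0.28
i=1: S_1 = -0.28 * 2.06^1 ≈ -0.58
i=2: S_2 = -0.28 * 2.06^2 ≈ -1.19
i=3: S_3 = -0.28 * 2.06^3 ≈ -2.45
The first 4 terms are: [-0.28, -0.58, -1.19, -2.45]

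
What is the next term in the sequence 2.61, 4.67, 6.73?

Differences: 4.67 - 2.61 = 2.06
This is an arithmetic sequence with common difference d = 2.06.
Next term = 6.73 + 2.06 = 8.79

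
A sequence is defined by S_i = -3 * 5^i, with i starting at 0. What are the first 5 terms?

This is a geometric sequence.
i=0: S_0 = -3 * 5^0 = -3
i=1: S_1 = -3 * 5^1 = -15
i=2: S_2 = -3 * 5^2 = -75
i=3: S_3 = -3 * 5^3 = -375
i=4: S_4 = -3 * 5^4 = -1875
The first 5 terms are: [-3, -15, -75, -375, -1875]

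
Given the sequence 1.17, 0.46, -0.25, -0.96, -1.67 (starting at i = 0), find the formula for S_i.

Check differences: 0.46 - 1.17 = -0.71
-0.25 - 0.46 = -0.71
Common difference d = -0.71.
First term a = 1.17.
Formula: S_i = 1.17 - 0.71*i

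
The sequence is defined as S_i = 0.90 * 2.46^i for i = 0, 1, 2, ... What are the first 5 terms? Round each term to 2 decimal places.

This is a geometric sequence.
i=0: S_0 = 0.9 * 2.46^0 = 0.9
i=1: S_1 = 0.9 * 2.46^1 ≈ 2.21
i=2: S_2 = 0.9 * 2.46^2 ≈ 5.45
i=3: S_3 = 0.9 * 2.46^3 ≈ 13.4
i=4: S_4 = 0.9 * 2.46^4 ≈ 32.96
The first 5 terms are: [0.9, 2.21, 5.45, 13.4, 32.96]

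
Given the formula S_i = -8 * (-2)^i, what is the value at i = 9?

S_9 = -8 * (-2)^9 = -8 * -512 = 4096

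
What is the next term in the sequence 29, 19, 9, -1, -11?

Differences: 19 - 29 = -10
This is an arithmetic sequence with common difference d = -10.
Next term = -11 + -10 = -21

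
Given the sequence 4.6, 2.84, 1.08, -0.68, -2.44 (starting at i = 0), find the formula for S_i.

Check differences: 2.84 - 4.6 = -1.76
1.08 - 2.84 = -1.76
Common difference d = -1.76.
First term a = 4.6.
Formula: S_i = 4.60 - 1.76*i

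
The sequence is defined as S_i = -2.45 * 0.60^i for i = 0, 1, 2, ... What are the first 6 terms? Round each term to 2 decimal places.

This is a geometric sequence.
i=0: S_0 = -2.45 * 0.6^0 = -2.45
i=1: S_1 = -2.45 * 0.6^1 = -1.47
i=2: S_2 = -2.45 * 0.6^2 ≈ -0.88
i=3: S_3 = -2.45 * 0.6^3 ≈ -0.53
i=4: S_4 = -2.45 * 0.6^4 ≈ -0.32
i=5: S_5 = -2.45 * 0.6^5 ≈ -0.19
The first 6 terms are: [-2.45, -1.47, -0.88, -0.53, -0.32, -0.19]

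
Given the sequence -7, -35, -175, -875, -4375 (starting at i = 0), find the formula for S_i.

Check ratios: -35 / -7 = 5.0
Common ratio r = 5.
First term a = -7.
Formula: S_i = -7 * 5^i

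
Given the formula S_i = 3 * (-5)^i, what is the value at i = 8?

S_8 = 3 * (-5)^8 = 3 * 390625 = 1171875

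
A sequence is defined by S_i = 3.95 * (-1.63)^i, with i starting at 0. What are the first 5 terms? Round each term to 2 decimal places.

This is a geometric sequence.
i=0: S_0 = 3.95 * (-1.63)^0 = 3.95
i=1: S_1 = 3.95 * (-1.63)^1 ≈ -6.44
i=2: S_2 = 3.95 * (-1.63)^2 ≈ 10.49
i=3: S_3 = 3.95 * (-1.63)^3 ≈ -17.11
i=4: S_4 = 3.95 * (-1.63)^4 ≈ 27.88
The first 5 terms are: [3.95, -6.44, 10.49, -17.11, 27.88]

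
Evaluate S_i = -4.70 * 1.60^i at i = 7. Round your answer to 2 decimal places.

S_7 = -4.7 * 1.6^7 ≈ -4.7 * 26.8435 ≈ -126.16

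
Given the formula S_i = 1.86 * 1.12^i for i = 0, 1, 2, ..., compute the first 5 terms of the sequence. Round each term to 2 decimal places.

This is a geometric sequence.
i=0: S_0 = 1.86 * 1.12^0 = 1.86
i=1: S_1 = 1.86 * 1.12^1 ≈ 2.08
i=2: S_2 = 1.86 * 1.12^2 ≈ 2.33
i=3: S_3 = 1.86 * 1.12^3 ≈ 2.61
i=4: S_4 = 1.86 * 1.12^4 ≈ 2.93
The first 5 terms are: [1.86, 2.08, 2.33, 2.61, 2.93]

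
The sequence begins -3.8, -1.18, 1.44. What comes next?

Differences: -1.18 - -3.8 = 2.62
This is an arithmetic sequence with common difference d = 2.62.
Next term = 1.44 + 2.62 = 4.06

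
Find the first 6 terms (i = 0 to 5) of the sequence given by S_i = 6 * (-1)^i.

This is a geometric sequence.
i=0: S_0 = 6 * (-1)^0 = 6
i=1: S_1 = 6 * (-1)^1 = -6
i=2: S_2 = 6 * (-1)^2 = 6
i=3: S_3 = 6 * (-1)^3 = -6
i=4: S_4 = 6 * (-1)^4 = 6
i=5: S_5 = 6 * (-1)^5 = -6
The first 6 terms are: [6, -6, 6, -6, 6, -6]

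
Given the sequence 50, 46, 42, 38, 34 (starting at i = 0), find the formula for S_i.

Check differences: 46 - 50 = -4
42 - 46 = -4
Common difference d = -4.
First term a = 50.
Formula: S_i = 50 - 4*i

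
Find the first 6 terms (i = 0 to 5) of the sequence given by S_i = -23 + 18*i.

This is an arithmetic sequence.
i=0: S_0 = -23 + 18*0 = -23
i=1: S_1 = -23 + 18*1 = -5
i=2: S_2 = -23 + 18*2 = 13
i=3: S_3 = -23 + 18*3 = 31
i=4: S_4 = -23 + 18*4 = 49
i=5: S_5 = -23 + 18*5 = 67
The first 6 terms are: [-23, -5, 13, 31, 49, 67]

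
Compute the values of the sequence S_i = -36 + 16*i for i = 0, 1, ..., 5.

This is an arithmetic sequence.
i=0: S_0 = -36 + 16*0 = -36
i=1: S_1 = -36 + 16*1 = -20
i=2: S_2 = -36 + 16*2 = -4
i=3: S_3 = -36 + 16*3 = 12
i=4: S_4 = -36 + 16*4 = 28
i=5: S_5 = -36 + 16*5 = 44
The first 6 terms are: [-36, -20, -4, 12, 28, 44]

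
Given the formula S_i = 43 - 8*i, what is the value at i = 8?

S_8 = 43 + -8*8 = 43 + -64 = -21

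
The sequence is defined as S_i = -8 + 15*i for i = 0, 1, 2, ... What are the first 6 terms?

This is an arithmetic sequence.
i=0: S_0 = -8 + 15*0 = -8
i=1: S_1 = -8 + 15*1 = 7
i=2: S_2 = -8 + 15*2 = 22
i=3: S_3 = -8 + 15*3 = 37
i=4: S_4 = -8 + 15*4 = 52
i=5: S_5 = -8 + 15*5 = 67
The first 6 terms are: [-8, 7, 22, 37, 52, 67]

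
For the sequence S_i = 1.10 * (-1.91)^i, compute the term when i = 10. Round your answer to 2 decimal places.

S_10 = 1.1 * (-1.91)^10 ≈ 1.1 * 646.1505 ≈ 710.77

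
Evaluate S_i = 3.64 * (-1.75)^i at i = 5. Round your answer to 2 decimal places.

S_5 = 3.64 * (-1.75)^5 ≈ 3.64 * -16.4131 ≈ -59.74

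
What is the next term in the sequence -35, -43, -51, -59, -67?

Differences: -43 - -35 = -8
This is an arithmetic sequence with common difference d = -8.
Next term = -67 + -8 = -75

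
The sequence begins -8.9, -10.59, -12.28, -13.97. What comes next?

Differences: -10.59 - -8.9 = -1.69
This is an arithmetic sequence with common difference d = -1.69.
Next term = -13.97 + -1.69 = -15.66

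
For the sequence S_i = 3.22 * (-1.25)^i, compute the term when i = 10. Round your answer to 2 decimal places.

S_10 = 3.22 * (-1.25)^10 ≈ 3.22 * 9.3132 ≈ 29.99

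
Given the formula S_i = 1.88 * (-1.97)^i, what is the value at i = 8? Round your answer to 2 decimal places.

S_8 = 1.88 * (-1.97)^8 ≈ 1.88 * 226.8453 ≈ 426.47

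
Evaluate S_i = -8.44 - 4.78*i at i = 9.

S_9 = -8.44 + -4.78*9 = -8.44 + -43.02 = -51.46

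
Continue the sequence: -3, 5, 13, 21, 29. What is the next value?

Differences: 5 - -3 = 8
This is an arithmetic sequence with common difference d = 8.
Next term = 29 + 8 = 37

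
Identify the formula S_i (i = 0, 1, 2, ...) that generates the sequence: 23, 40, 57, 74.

Check differences: 40 - 23 = 17
57 - 40 = 17
Common difference d = 17.
First term a = 23.
Formula: S_i = 23 + 17*i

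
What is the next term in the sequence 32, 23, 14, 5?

Differences: 23 - 32 = -9
This is an arithmetic sequence with common difference d = -9.
Next term = 5 + -9 = -4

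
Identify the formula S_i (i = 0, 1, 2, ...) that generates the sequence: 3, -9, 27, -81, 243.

Check ratios: -9 / 3 = -3.0
Common ratio r = -3.
First term a = 3.
Formula: S_i = 3 * (-3)^i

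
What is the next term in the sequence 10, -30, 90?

Ratios: -30 / 10 = -3.0
This is a geometric sequence with common ratio r = -3.
Next term = 90 * -3 = -270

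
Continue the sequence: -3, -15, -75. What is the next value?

Ratios: -15 / -3 = 5.0
This is a geometric sequence with common ratio r = 5.
Next term = -75 * 5 = -375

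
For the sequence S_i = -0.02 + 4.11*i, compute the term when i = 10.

S_10 = -0.02 + 4.11*10 = -0.02 + 41.1 = 41.08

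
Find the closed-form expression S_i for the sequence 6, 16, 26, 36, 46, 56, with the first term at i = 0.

Check differences: 16 - 6 = 10
26 - 16 = 10
Common difference d = 10.
First term a = 6.
Formula: S_i = 6 + 10*i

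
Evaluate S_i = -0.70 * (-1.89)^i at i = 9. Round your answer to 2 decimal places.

S_9 = -0.7 * (-1.89)^9 ≈ -0.7 * -307.7204 ≈ 215.4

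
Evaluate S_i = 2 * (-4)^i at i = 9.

S_9 = 2 * (-4)^9 = 2 * -262144 = -524288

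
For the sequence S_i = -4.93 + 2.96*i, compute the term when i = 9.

S_9 = -4.93 + 2.96*9 = -4.93 + 26.64 = 21.71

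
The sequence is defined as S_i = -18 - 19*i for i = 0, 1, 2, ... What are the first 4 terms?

This is an arithmetic sequence.
i=0: S_0 = -18 + -19*0 = -18
i=1: S_1 = -18 + -19*1 = -37
i=2: S_2 = -18 + -19*2 = -56
i=3: S_3 = -18 + -19*3 = -75
The first 4 terms are: [-18, -37, -56, -75]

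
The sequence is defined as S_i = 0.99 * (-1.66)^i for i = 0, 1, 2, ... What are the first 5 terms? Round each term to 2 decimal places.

This is a geometric sequence.
i=0: S_0 = 0.99 * (-1.66)^0 = 0.99
i=1: S_1 = 0.99 * (-1.66)^1 ≈ -1.64
i=2: S_2 = 0.99 * (-1.66)^2 ≈ 2.73
i=3: S_3 = 0.99 * (-1.66)^3 ≈ -4.53
i=4: S_4 = 0.99 * (-1.66)^4 ≈ 7.52
The first 5 terms are: [0.99, -1.64, 2.73, -4.53, 7.52]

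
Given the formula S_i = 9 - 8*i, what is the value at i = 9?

S_9 = 9 + -8*9 = 9 + -72 = -63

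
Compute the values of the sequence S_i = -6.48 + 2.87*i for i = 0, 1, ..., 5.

This is an arithmetic sequence.
i=0: S_0 = -6.48 + 2.87*0 = -6.48
i=1: S_1 = -6.48 + 2.87*1 = -3.61
i=2: S_2 = -6.48 + 2.87*2 = -0.74
i=3: S_3 = -6.48 + 2.87*3 = 2.13
i=4: S_4 = -6.48 + 2.87*4 = 5.0
i=5: S_5 = -6.48 + 2.87*5 = 7.87
The first 6 terms are: [-6.48, -3.61, -0.74, 2.13, 5.0, 7.87]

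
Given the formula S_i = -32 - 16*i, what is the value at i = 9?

S_9 = -32 + -16*9 = -32 + -144 = -176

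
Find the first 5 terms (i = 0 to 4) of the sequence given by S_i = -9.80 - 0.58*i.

This is an arithmetic sequence.
i=0: S_0 = -9.8 + -0.58*0 = -9.8
i=1: S_1 = -9.8 + -0.58*1 = -10.38
i=2: S_2 = -9.8 + -0.58*2 = -10.96
i=3: S_3 = -9.8 + -0.58*3 = -11.54
i=4: S_4 = -9.8 + -0.58*4 = -12.12
The first 5 terms are: [-9.8, -10.38, -10.96, -11.54, -12.12]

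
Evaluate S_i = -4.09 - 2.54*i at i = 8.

S_8 = -4.09 + -2.54*8 = -4.09 + -20.32 = -24.41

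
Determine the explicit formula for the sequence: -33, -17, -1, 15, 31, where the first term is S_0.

Check differences: -17 - -33 = 16
-1 - -17 = 16
Common difference d = 16.
First term a = -33.
Formula: S_i = -33 + 16*i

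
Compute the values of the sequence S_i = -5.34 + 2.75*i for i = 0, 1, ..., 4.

This is an arithmetic sequence.
i=0: S_0 = -5.34 + 2.75*0 = -5.34
i=1: S_1 = -5.34 + 2.75*1 = -2.59
i=2: S_2 = -5.34 + 2.75*2 = 0.16
i=3: S_3 = -5.34 + 2.75*3 = 2.91
i=4: S_4 = -5.34 + 2.75*4 = 5.66
The first 5 terms are: [-5.34, -2.59, 0.16, 2.91, 5.66]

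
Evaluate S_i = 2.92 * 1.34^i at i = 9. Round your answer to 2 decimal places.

S_9 = 2.92 * 1.34^9 ≈ 2.92 * 13.9297 ≈ 40.67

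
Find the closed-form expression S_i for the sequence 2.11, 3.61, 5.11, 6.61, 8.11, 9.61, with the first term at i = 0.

Check differences: 3.61 - 2.11 = 1.5
5.11 - 3.61 = 1.5
Common difference d = 1.5.
First term a = 2.11.
Formula: S_i = 2.11 + 1.50*i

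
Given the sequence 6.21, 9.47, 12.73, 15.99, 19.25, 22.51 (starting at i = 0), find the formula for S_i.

Check differences: 9.47 - 6.21 = 3.26
12.73 - 9.47 = 3.26
Common difference d = 3.26.
First term a = 6.21.
Formula: S_i = 6.21 + 3.26*i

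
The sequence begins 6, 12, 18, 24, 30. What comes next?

Differences: 12 - 6 = 6
This is an arithmetic sequence with common difference d = 6.
Next term = 30 + 6 = 36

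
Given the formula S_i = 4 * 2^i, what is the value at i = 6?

S_6 = 4 * 2^6 = 4 * 64 = 256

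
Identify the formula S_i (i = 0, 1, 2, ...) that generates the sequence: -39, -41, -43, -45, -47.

Check differences: -41 - -39 = -2
-43 - -41 = -2
Common difference d = -2.
First term a = -39.
Formula: S_i = -39 - 2*i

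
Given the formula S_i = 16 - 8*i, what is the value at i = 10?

S_10 = 16 + -8*10 = 16 + -80 = -64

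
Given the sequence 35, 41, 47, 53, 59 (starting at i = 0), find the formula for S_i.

Check differences: 41 - 35 = 6
47 - 41 = 6
Common difference d = 6.
First term a = 35.
Formula: S_i = 35 + 6*i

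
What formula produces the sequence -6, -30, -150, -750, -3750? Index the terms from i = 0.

Check ratios: -30 / -6 = 5.0
Common ratio r = 5.
First term a = -6.
Formula: S_i = -6 * 5^i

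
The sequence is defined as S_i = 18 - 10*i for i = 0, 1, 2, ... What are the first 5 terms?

This is an arithmetic sequence.
i=0: S_0 = 18 + -10*0 = 18
i=1: S_1 = 18 + -10*1 = 8
i=2: S_2 = 18 + -10*2 = -2
i=3: S_3 = 18 + -10*3 = -12
i=4: S_4 = 18 + -10*4 = -22
The first 5 terms are: [18, 8, -2, -12, -22]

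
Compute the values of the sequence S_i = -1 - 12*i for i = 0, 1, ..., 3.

This is an arithmetic sequence.
i=0: S_0 = -1 + -12*0 = -1
i=1: S_1 = -1 + -12*1 = -13
i=2: S_2 = -1 + -12*2 = -25
i=3: S_3 = -1 + -12*3 = -37
The first 4 terms are: [-1, -13, -25, -37]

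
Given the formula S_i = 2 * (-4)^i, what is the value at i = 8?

S_8 = 2 * (-4)^8 = 2 * 65536 = 131072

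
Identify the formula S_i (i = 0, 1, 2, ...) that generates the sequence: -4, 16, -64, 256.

Check ratios: 16 / -4 = -4.0
Common ratio r = -4.
First term a = -4.
Formula: S_i = -4 * (-4)^i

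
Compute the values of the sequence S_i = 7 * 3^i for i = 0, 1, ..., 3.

This is a geometric sequence.
i=0: S_0 = 7 * 3^0 = 7
i=1: S_1 = 7 * 3^1 = 21
i=2: S_2 = 7 * 3^2 = 63
i=3: S_3 = 7 * 3^3 = 189
The first 4 terms are: [7, 21, 63, 189]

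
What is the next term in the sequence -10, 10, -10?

Ratios: 10 / -10 = -1.0
This is a geometric sequence with common ratio r = -1.
Next term = -10 * -1 = 10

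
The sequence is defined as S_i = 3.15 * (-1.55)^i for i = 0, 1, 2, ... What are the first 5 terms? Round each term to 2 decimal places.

This is a geometric sequence.
i=0: S_0 = 3.15 * (-1.55)^0 = 3.15
i=1: S_1 = 3.15 * (-1.55)^1 ≈ -4.88
i=2: S_2 = 3.15 * (-1.55)^2 ≈ 7.57
i=3: S_3 = 3.15 * (-1.55)^3 ≈ -11.73
i=4: S_4 = 3.15 * (-1.55)^4 ≈ 18.18
The first 5 terms are: [3.15, -4.88, 7.57, -11.73, 18.18]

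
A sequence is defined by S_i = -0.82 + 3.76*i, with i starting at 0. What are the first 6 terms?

This is an arithmetic sequence.
i=0: S_0 = -0.82 + 3.76*0 = -0.82
i=1: S_1 = -0.82 + 3.76*1 = 2.94
i=2: S_2 = -0.82 + 3.76*2 = 6.7
i=3: S_3 = -0.82 + 3.76*3 = 10.46
i=4: S_4 = -0.82 + 3.76*4 = 14.22
i=5: S_5 = -0.82 + 3.76*5 = 17.98
The first 6 terms are: [-0.82, 2.94, 6.7, 10.46, 14.22, 17.98]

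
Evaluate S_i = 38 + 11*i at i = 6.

S_6 = 38 + 11*6 = 38 + 66 = 104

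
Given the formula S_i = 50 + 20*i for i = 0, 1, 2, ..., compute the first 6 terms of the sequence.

This is an arithmetic sequence.
i=0: S_0 = 50 + 20*0 = 50
i=1: S_1 = 50 + 20*1 = 70
i=2: S_2 = 50 + 20*2 = 90
i=3: S_3 = 50 + 20*3 = 110
i=4: S_4 = 50 + 20*4 = 130
i=5: S_5 = 50 + 20*5 = 150
The first 6 terms are: [50, 70, 90, 110, 130, 150]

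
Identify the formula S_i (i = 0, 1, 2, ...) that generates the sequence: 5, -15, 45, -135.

Check ratios: -15 / 5 = -3.0
Common ratio r = -3.
First term a = 5.
Formula: S_i = 5 * (-3)^i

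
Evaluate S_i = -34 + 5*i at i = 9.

S_9 = -34 + 5*9 = -34 + 45 = 11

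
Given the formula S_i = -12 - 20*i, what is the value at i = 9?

S_9 = -12 + -20*9 = -12 + -180 = -192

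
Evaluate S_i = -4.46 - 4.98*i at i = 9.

S_9 = -4.46 + -4.98*9 = -4.46 + -44.82 = -49.28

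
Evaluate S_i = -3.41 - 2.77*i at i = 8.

S_8 = -3.41 + -2.77*8 = -3.41 + -22.16 = -25.57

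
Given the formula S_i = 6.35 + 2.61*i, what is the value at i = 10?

S_10 = 6.35 + 2.61*10 = 6.35 + 26.1 = 32.45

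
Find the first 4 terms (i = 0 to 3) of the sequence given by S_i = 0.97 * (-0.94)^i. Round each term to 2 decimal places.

This is a geometric sequence.
i=0: S_0 = 0.97 * (-0.94)^0 = 0.97
i=1: S_1 = 0.97 * (-0.94)^1 ≈ -0.91
i=2: S_2 = 0.97 * (-0.94)^2 ≈ 0.86
i=3: S_3 = 0.97 * (-0.94)^3 ≈ -0.81
The first 4 terms are: [0.97, -0.91, 0.86, -0.81]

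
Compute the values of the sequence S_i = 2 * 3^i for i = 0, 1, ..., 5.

This is a geometric sequence.
i=0: S_0 = 2 * 3^0 = 2
i=1: S_1 = 2 * 3^1 = 6
i=2: S_2 = 2 * 3^2 = 18
i=3: S_3 = 2 * 3^3 = 54
i=4: S_4 = 2 * 3^4 = 162
i=5: S_5 = 2 * 3^5 = 486
The first 6 terms are: [2, 6, 18, 54, 162, 486]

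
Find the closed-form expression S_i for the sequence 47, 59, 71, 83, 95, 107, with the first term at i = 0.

Check differences: 59 - 47 = 12
71 - 59 = 12
Common difference d = 12.
First term a = 47.
Formula: S_i = 47 + 12*i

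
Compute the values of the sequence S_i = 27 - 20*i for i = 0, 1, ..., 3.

This is an arithmetic sequence.
i=0: S_0 = 27 + -20*0 = 27
i=1: S_1 = 27 + -20*1 = 7
i=2: S_2 = 27 + -20*2 = -13
i=3: S_3 = 27 + -20*3 = -33
The first 4 terms are: [27, 7, -13, -33]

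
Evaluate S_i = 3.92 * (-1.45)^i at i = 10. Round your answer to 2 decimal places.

S_10 = 3.92 * (-1.45)^10 ≈ 3.92 * 41.0847 ≈ 161.05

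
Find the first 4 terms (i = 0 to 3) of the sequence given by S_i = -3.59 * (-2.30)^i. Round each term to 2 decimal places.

This is a geometric sequence.
i=0: S_0 = -3.59 * (-2.3)^0 = -3.59
i=1: S_1 = -3.59 * (-2.3)^1 ≈ 8.26
i=2: S_2 = -3.59 * (-2.3)^2 ≈ -18.99
i=3: S_3 = -3.59 * (-2.3)^3 ≈ 43.68
The first 4 terms are: [-3.59, 8.26, -18.99, 43.68]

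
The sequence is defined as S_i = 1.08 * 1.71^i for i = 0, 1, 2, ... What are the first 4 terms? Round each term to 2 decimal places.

This is a geometric sequence.
i=0: S_0 = 1.08 * 1.71^0 = 1.08
i=1: S_1 = 1.08 * 1.71^1 ≈ 1.85
i=2: S_2 = 1.08 * 1.71^2 ≈ 3.16
i=3: S_3 = 1.08 * 1.71^3 ≈ 5.4
The first 4 terms are: [1.08, 1.85, 3.16, 5.4]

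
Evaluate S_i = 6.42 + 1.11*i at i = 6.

S_6 = 6.42 + 1.11*6 = 6.42 + 6.66 = 13.08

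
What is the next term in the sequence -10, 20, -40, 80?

Ratios: 20 / -10 = -2.0
This is a geometric sequence with common ratio r = -2.
Next term = 80 * -2 = -160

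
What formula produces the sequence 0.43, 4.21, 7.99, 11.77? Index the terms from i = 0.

Check differences: 4.21 - 0.43 = 3.78
7.99 - 4.21 = 3.78
Common difference d = 3.78.
First term a = 0.43.
Formula: S_i = 0.43 + 3.78*i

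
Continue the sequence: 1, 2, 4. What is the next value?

Ratios: 2 / 1 = 2.0
This is a geometric sequence with common ratio r = 2.
Next term = 4 * 2 = 8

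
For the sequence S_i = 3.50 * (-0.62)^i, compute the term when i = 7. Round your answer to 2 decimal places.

S_7 = 3.5 * (-0.62)^7 ≈ 3.5 * -0.0352 ≈ -0.12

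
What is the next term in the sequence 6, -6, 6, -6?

Ratios: -6 / 6 = -1.0
This is a geometric sequence with common ratio r = -1.
Next term = -6 * -1 = 6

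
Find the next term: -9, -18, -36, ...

Ratios: -18 / -9 = 2.0
This is a geometric sequence with common ratio r = 2.
Next term = -36 * 2 = -72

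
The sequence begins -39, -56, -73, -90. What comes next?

Differences: -56 - -39 = -17
This is an arithmetic sequence with common difference d = -17.
Next term = -90 + -17 = -107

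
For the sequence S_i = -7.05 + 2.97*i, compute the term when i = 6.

S_6 = -7.05 + 2.97*6 = -7.05 + 17.82 = 10.77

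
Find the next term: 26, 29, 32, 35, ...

Differences: 29 - 26 = 3
This is an arithmetic sequence with common difference d = 3.
Next term = 35 + 3 = 38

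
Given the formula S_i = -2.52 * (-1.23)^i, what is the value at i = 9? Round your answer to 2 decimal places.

S_9 = -2.52 * (-1.23)^9 ≈ -2.52 * -6.4439 ≈ 16.24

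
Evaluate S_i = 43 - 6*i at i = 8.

S_8 = 43 + -6*8 = 43 + -48 = -5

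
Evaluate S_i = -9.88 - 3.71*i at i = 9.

S_9 = -9.88 + -3.71*9 = -9.88 + -33.39 = -43.27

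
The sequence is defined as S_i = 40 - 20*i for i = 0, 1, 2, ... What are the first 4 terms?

This is an arithmetic sequence.
i=0: S_0 = 40 + -20*0 = 40
i=1: S_1 = 40 + -20*1 = 20
i=2: S_2 = 40 + -20*2 = 0
i=3: S_3 = 40 + -20*3 = -20
The first 4 terms are: [40, 20, 0, -20]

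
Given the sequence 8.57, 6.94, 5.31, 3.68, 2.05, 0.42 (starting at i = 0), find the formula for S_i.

Check differences: 6.94 - 8.57 = -1.63
5.31 - 6.94 = -1.63
Common difference d = -1.63.
First term a = 8.57.
Formula: S_i = 8.57 - 1.63*i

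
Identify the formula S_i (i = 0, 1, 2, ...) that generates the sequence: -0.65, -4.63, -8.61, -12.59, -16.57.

Check differences: -4.63 - -0.65 = -3.98
-8.61 - -4.63 = -3.98
Common difference d = -3.98.
First term a = -0.65.
Formula: S_i = -0.65 - 3.98*i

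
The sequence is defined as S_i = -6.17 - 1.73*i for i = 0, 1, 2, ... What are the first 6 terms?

This is an arithmetic sequence.
i=0: S_0 = -6.17 + -1.73*0 = -6.17
i=1: S_1 = -6.17 + -1.73*1 = -7.9
i=2: S_2 = -6.17 + -1.73*2 = -9.63
i=3: S_3 = -6.17 + -1.73*3 = -11.36
i=4: S_4 = -6.17 + -1.73*4 = -13.09
i=5: S_5 = -6.17 + -1.73*5 = -14.82
The first 6 terms are: [-6.17, -7.9, -9.63, -11.36, -13.09, -14.82]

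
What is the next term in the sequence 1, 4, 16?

Ratios: 4 / 1 = 4.0
This is a geometric sequence with common ratio r = 4.
Next term = 16 * 4 = 64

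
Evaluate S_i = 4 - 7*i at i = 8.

S_8 = 4 + -7*8 = 4 + -56 = -52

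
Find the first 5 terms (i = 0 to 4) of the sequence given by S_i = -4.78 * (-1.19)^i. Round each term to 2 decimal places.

This is a geometric sequence.
i=0: S_0 = -4.78 * (-1.19)^0 = -4.78
i=1: S_1 = -4.78 * (-1.19)^1 ≈ 5.69
i=2: S_2 = -4.78 * (-1.19)^2 ≈ -6.77
i=3: S_3 = -4.78 * (-1.19)^3 ≈ 8.06
i=4: S_4 = -4.78 * (-1.19)^4 ≈ -9.59
The first 5 terms are: [-4.78, 5.69, -6.77, 8.06, -9.59]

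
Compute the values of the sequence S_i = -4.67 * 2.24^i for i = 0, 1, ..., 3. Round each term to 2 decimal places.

This is a geometric sequence.
i=0: S_0 = -4.67 * 2.24^0 = -4.67
i=1: S_1 = -4.67 * 2.24^1 ≈ -10.46
i=2: S_2 = -4.67 * 2.24^2 ≈ -23.43
i=3: S_3 = -4.67 * 2.24^3 ≈ -52.49
The first 4 terms are: [-4.67, -10.46, -23.43, -52.49]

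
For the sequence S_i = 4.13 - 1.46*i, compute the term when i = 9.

S_9 = 4.13 + -1.46*9 = 4.13 + -13.14 = -9.01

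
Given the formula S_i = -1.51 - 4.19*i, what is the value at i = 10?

S_10 = -1.51 + -4.19*10 = -1.51 + -41.9 = -43.41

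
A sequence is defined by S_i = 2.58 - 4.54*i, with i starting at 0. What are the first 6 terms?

This is an arithmetic sequence.
i=0: S_0 = 2.58 + -4.54*0 = 2.58
i=1: S_1 = 2.58 + -4.54*1 = -1.96
i=2: S_2 = 2.58 + -4.54*2 = -6.5
i=3: S_3 = 2.58 + -4.54*3 = -11.04
i=4: S_4 = 2.58 + -4.54*4 = -15.58
i=5: S_5 = 2.58 + -4.54*5 = -20.12
The first 6 terms are: [2.58, -1.96, -6.5, -11.04, -15.58, -20.12]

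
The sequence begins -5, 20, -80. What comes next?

Ratios: 20 / -5 = -4.0
This is a geometric sequence with common ratio r = -4.
Next term = -80 * -4 = 320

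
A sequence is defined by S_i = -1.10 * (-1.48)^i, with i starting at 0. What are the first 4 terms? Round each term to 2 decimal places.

This is a geometric sequence.
i=0: S_0 = -1.1 * (-1.48)^0 = -1.1
i=1: S_1 = -1.1 * (-1.48)^1 ≈ 1.63
i=2: S_2 = -1.1 * (-1.48)^2 ≈ -2.41
i=3: S_3 = -1.1 * (-1.48)^3 ≈ 3.57
The first 4 terms are: [-1.1, 1.63, -2.41, 3.57]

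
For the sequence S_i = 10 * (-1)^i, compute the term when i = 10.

S_10 = 10 * (-1)^10 = 10 * 1 = 10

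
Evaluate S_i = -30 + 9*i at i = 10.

S_10 = -30 + 9*10 = -30 + 90 = 60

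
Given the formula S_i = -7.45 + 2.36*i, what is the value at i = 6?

S_6 = -7.45 + 2.36*6 = -7.45 + 14.16 = 6.71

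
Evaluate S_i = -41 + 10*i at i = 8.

S_8 = -41 + 10*8 = -41 + 80 = 39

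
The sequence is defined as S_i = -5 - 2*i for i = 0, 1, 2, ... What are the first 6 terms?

This is an arithmetic sequence.
i=0: S_0 = -5 + -2*0 = -5
i=1: S_1 = -5 + -2*1 = -7
i=2: S_2 = -5 + -2*2 = -9
i=3: S_3 = -5 + -2*3 = -11
i=4: S_4 = -5 + -2*4 = -13
i=5: S_5 = -5 + -2*5 = -15
The first 6 terms are: [-5, -7, -9, -11, -13, -15]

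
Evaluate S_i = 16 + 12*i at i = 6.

S_6 = 16 + 12*6 = 16 + 72 = 88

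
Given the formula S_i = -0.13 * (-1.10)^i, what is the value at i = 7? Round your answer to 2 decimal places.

S_7 = -0.13 * (-1.1)^7 ≈ -0.13 * -1.9487 ≈ 0.25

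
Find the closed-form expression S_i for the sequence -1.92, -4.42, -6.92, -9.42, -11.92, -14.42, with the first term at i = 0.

Check differences: -4.42 - -1.92 = -2.5
-6.92 - -4.42 = -2.5
Common difference d = -2.5.
First term a = -1.92.
Formula: S_i = -1.92 - 2.50*i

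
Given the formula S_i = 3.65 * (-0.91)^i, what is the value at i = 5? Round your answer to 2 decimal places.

S_5 = 3.65 * (-0.91)^5 ≈ 3.65 * -0.624 ≈ -2.28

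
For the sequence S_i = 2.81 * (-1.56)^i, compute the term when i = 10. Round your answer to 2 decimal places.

S_10 = 2.81 * (-1.56)^10 ≈ 2.81 * 85.3583 ≈ 239.86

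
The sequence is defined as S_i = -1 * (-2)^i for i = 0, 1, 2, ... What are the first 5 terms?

This is a geometric sequence.
i=0: S_0 = -1 * (-2)^0 = -1
i=1: S_1 = -1 * (-2)^1 = 2
i=2: S_2 = -1 * (-2)^2 = -4
i=3: S_3 = -1 * (-2)^3 = 8
i=4: S_4 = -1 * (-2)^4 = -16
The first 5 terms are: [-1, 2, -4, 8, -16]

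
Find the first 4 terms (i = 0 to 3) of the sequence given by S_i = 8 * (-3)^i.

This is a geometric sequence.
i=0: S_0 = 8 * (-3)^0 = 8
i=1: S_1 = 8 * (-3)^1 = -24
i=2: S_2 = 8 * (-3)^2 = 72
i=3: S_3 = 8 * (-3)^3 = -216
The first 4 terms are: [8, -24, 72, -216]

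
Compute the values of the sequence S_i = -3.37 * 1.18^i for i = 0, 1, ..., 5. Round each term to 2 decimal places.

This is a geometric sequence.
i=0: S_0 = -3.37 * 1.18^0 = -3.37
i=1: S_1 = -3.37 * 1.18^1 ≈ -3.98
i=2: S_2 = -3.37 * 1.18^2 ≈ -4.69
i=3: S_3 = -3.37 * 1.18^3 ≈ -5.54
i=4: S_4 = -3.37 * 1.18^4 ≈ -6.53
i=5: S_5 = -3.37 * 1.18^5 ≈ -7.71
The first 6 terms are: [-3.37, -3.98, -4.69, -5.54, -6.53, -7.71]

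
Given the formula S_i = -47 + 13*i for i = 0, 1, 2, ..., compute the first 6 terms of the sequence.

This is an arithmetic sequence.
i=0: S_0 = -47 + 13*0 = -47
i=1: S_1 = -47 + 13*1 = -34
i=2: S_2 = -47 + 13*2 = -21
i=3: S_3 = -47 + 13*3 = -8
i=4: S_4 = -47 + 13*4 = 5
i=5: S_5 = -47 + 13*5 = 18
The first 6 terms are: [-47, -34, -21, -8, 5, 18]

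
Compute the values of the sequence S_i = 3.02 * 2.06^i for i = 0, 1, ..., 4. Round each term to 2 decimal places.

This is a geometric sequence.
i=0: S_0 = 3.02 * 2.06^0 = 3.02
i=1: S_1 = 3.02 * 2.06^1 ≈ 6.22
i=2: S_2 = 3.02 * 2.06^2 ≈ 12.82
i=3: S_3 = 3.02 * 2.06^3 ≈ 26.4
i=4: S_4 = 3.02 * 2.06^4 ≈ 54.38
The first 5 terms are: [3.02, 6.22, 12.82, 26.4, 54.38]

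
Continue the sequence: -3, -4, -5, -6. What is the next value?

Differences: -4 - -3 = -1
This is an arithmetic sequence with common difference d = -1.
Next term = -6 + -1 = -7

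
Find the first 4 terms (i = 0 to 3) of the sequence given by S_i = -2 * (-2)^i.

This is a geometric sequence.
i=0: S_0 = -2 * (-2)^0 = -2
i=1: S_1 = -2 * (-2)^1 = 4
i=2: S_2 = -2 * (-2)^2 = -8
i=3: S_3 = -2 * (-2)^3 = 16
The first 4 terms are: [-2, 4, -8, 16]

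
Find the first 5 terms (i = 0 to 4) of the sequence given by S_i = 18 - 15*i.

This is an arithmetic sequence.
i=0: S_0 = 18 + -15*0 = 18
i=1: S_1 = 18 + -15*1 = 3
i=2: S_2 = 18 + -15*2 = -12
i=3: S_3 = 18 + -15*3 = -27
i=4: S_4 = 18 + -15*4 = -42
The first 5 terms are: [18, 3, -12, -27, -42]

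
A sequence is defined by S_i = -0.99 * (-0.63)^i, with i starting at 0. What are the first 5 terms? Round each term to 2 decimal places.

This is a geometric sequence.
i=0: S_0 = -0.99 * (-0.63)^0 = -0.99
i=1: S_1 = -0.99 * (-0.63)^1 ≈ 0.62
i=2: S_2 = -0.99 * (-0.63)^2 ≈ -0.39
i=3: S_3 = -0.99 * (-0.63)^3 ≈ 0.25
i=4: S_4 = -0.99 * (-0.63)^4 ≈ -0.16
The first 5 terms are: [-0.99, 0.62, -0.39, 0.25, -0.16]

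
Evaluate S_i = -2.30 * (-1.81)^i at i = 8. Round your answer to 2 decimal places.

S_8 = -2.3 * (-1.81)^8 ≈ -2.3 * 115.1937 ≈ -264.95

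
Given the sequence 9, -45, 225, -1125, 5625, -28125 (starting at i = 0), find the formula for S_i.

Check ratios: -45 / 9 = -5.0
Common ratio r = -5.
First term a = 9.
Formula: S_i = 9 * (-5)^i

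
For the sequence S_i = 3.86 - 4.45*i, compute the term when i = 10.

S_10 = 3.86 + -4.45*10 = 3.86 + -44.5 = -40.64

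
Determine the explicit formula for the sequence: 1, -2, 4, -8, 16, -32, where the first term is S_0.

Check ratios: -2 / 1 = -2.0
Common ratio r = -2.
First term a = 1.
Formula: S_i = 1 * (-2)^i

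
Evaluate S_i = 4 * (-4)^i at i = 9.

S_9 = 4 * (-4)^9 = 4 * -262144 = -1048576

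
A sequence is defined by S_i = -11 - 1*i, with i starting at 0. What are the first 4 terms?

This is an arithmetic sequence.
i=0: S_0 = -11 + -1*0 = -11
i=1: S_1 = -11 + -1*1 = -12
i=2: S_2 = -11 + -1*2 = -13
i=3: S_3 = -11 + -1*3 = -14
The first 4 terms are: [-11, -12, -13, -14]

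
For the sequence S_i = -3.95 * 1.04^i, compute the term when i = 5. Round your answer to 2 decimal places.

S_5 = -3.95 * 1.04^5 ≈ -3.95 * 1.2167 ≈ -4.81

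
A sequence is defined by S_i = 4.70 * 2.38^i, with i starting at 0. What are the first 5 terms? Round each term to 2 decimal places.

This is a geometric sequence.
i=0: S_0 = 4.7 * 2.38^0 = 4.7
i=1: S_1 = 4.7 * 2.38^1 ≈ 11.19
i=2: S_2 = 4.7 * 2.38^2 ≈ 26.62
i=3: S_3 = 4.7 * 2.38^3 ≈ 63.36
i=4: S_4 = 4.7 * 2.38^4 ≈ 150.8
The first 5 terms are: [4.7, 11.19, 26.62, 63.36, 150.8]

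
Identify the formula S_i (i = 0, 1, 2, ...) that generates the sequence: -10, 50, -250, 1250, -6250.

Check ratios: 50 / -10 = -5.0
Common ratio r = -5.
First term a = -10.
Formula: S_i = -10 * (-5)^i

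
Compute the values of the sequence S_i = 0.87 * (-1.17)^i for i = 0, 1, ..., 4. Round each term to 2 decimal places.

This is a geometric sequence.
i=0: S_0 = 0.87 * (-1.17)^0 = 0.87
i=1: S_1 = 0.87 * (-1.17)^1 ≈ -1.02
i=2: S_2 = 0.87 * (-1.17)^2 ≈ 1.19
i=3: S_3 = 0.87 * (-1.17)^3 ≈ -1.39
i=4: S_4 = 0.87 * (-1.17)^4 ≈ 1.63
The first 5 terms are: [0.87, -1.02, 1.19, -1.39, 1.63]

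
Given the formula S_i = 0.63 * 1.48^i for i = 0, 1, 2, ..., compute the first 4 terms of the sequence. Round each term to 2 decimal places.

This is a geometric sequence.
i=0: S_0 = 0.63 * 1.48^0 = 0.63
i=1: S_1 = 0.63 * 1.48^1 ≈ 0.93
i=2: S_2 = 0.63 * 1.48^2 ≈ 1.38
i=3: S_3 = 0.63 * 1.48^3 ≈ 2.04
The first 4 terms are: [0.63, 0.93, 1.38, 2.04]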